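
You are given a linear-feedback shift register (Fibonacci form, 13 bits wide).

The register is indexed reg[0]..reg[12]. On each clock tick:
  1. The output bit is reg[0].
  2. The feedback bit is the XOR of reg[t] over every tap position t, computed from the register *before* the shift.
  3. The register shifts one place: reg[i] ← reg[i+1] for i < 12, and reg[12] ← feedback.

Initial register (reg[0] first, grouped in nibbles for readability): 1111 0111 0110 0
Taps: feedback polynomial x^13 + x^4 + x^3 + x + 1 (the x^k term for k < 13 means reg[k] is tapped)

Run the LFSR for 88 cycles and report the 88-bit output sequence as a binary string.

step | reg (before) | out | fb
   0 | 1111011101100 | 1 | 1
   1 | 1110111011001 | 1 | 1
   2 | 1101110110011 | 1 | 0
   3 | 1011101100110 | 1 | 1
   4 | 0111011001101 | 0 | 0
   5 | 1110110011010 | 1 | 1
   6 | 1101100110101 | 1 | 0
   7 | 1011001101010 | 1 | 0
   8 | 0110011010100 | 0 | 1
   9 | 1100110101001 | 1 | 1
  10 | 1001101010011 | 1 | 1
  11 | 0011010100111 | 0 | 1
  12 | 0110101001111 | 0 | 0
  13 | 1101010011110 | 1 | 1
  14 | 1010100111101 | 1 | 0
  15 | 0101001111010 | 0 | 0
  16 | 1010011110100 | 1 | 1
  17 | 0100111101001 | 0 | 0
  18 | 1001111010010 | 1 | 1
  19 | 0011110100101 | 0 | 0
  20 | 0111101001010 | 0 | 1
  21 | 1111010010101 | 1 | 1
  22 | 1110100101011 | 1 | 1
  23 | 1101001010111 | 1 | 1
  24 | 1010010101111 | 1 | 1
  25 | 0100101011111 | 0 | 0
  26 | 1001010111110 | 1 | 0
  27 | 0010101111100 | 0 | 1
  28 | 0101011111001 | 0 | 0
  29 | 1010111110010 | 1 | 0
  30 | 0101111100100 | 0 | 1
  31 | 1011111001001 | 1 | 1
  32 | 0111110010011 | 0 | 1
  33 | 1111100100111 | 1 | 0
  34 | 1111001001110 | 1 | 1
  35 | 1110010011101 | 1 | 0
  36 | 1100100111010 | 1 | 1
  37 | 1001001110101 | 1 | 0
  38 | 0010011101010 | 0 | 0
  39 | 0100111010100 | 0 | 0
  40 | 1001110101000 | 1 | 1
  41 | 0011101010001 | 0 | 0
  42 | 0111010100010 | 0 | 0
  43 | 1110101000100 | 1 | 1
  44 | 1101010001001 | 1 | 1
  45 | 1010100010011 | 1 | 0
  46 | 0101000100110 | 0 | 0
  47 | 1010001001100 | 1 | 1
  48 | 0100010011001 | 0 | 1
  49 | 1000100110011 | 1 | 0
  50 | 0001001100110 | 0 | 1
  51 | 0010011001101 | 0 | 0
  52 | 0100110011010 | 0 | 0
  53 | 1001100110100 | 1 | 1
  54 | 0011001101001 | 0 | 1
  55 | 0110011010011 | 0 | 1
  56 | 1100110100111 | 1 | 1
  57 | 1001101001111 | 1 | 1
  58 | 0011010011111 | 0 | 1
  59 | 0110100111111 | 0 | 0
  60 | 1101001111110 | 1 | 1
  61 | 1010011111101 | 1 | 1
  62 | 0100111111011 | 0 | 0
  63 | 1001111110110 | 1 | 1
  64 | 0011111101101 | 0 | 0
  65 | 0111111011010 | 0 | 1
  66 | 1111110110101 | 1 | 0
  67 | 1111101101010 | 1 | 0
  68 | 1111011010100 | 1 | 1
  69 | 1110110101001 | 1 | 1
  70 | 1101101010011 | 1 | 0
  71 | 1011010100110 | 1 | 0
  72 | 0110101001100 | 0 | 0
  73 | 1101010011000 | 1 | 1
  74 | 1010100110001 | 1 | 0
  75 | 0101001100010 | 0 | 0
  76 | 1010011000100 | 1 | 1
  77 | 0100110001001 | 0 | 0
  78 | 1001100010010 | 1 | 1
  79 | 0011000100101 | 0 | 1
  80 | 0110001001011 | 0 | 1
  81 | 1100010010111 | 1 | 0
  82 | 1000100101110 | 1 | 0
  83 | 0001001011100 | 0 | 1
  84 | 0010010111001 | 0 | 0
  85 | 0100101110010 | 0 | 0
  86 | 1001011100100 | 1 | 0
  87 | 0010111001000 | 0 | 1

1111011101100110101001111010010101111100100111010100010011001101001111110110101001100010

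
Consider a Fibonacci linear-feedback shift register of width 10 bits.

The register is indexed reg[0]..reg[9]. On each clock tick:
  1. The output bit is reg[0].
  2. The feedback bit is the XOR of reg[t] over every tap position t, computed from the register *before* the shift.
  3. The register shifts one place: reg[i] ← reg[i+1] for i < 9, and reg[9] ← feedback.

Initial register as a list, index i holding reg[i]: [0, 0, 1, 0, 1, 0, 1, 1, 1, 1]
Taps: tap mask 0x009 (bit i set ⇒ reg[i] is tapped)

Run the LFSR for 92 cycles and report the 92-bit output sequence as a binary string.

00101011110111010100110111001000111000111111111100000001110000111111011100010011111000110011

tick  register→output (feedback)
  0  0010101111→0 (0)
  1  0101011110→0 (1)
  2  1010111101→1 (1)
  3  0101111011→0 (1)
  4  1011110111→1 (0)
  5  0111101110→0 (1)
  6  1111011101→1 (0)
  7  1110111010→1 (1)
  8  1101110101→1 (0)
  9  1011101010→1 (0)
 10  0111010100→0 (1)
 11  1110101001→1 (1)
 12  1101010011→1 (0)
 13  1010100110→1 (1)
 14  0101001101→0 (1)
 15  1010011011→1 (1)
 16  0100110111→0 (0)
 17  1001101110→1 (0)
 18  0011011100→0 (1)
 19  0110111001→0 (0)
 20  1101110010→1 (0)
 21  1011100100→1 (0)
 22  0111001000→0 (1)
 23  1110010001→1 (1)
 24  1100100011→1 (1)
 25  1001000111→1 (0)
 26  0010001110→0 (0)
 27  0100011100→0 (0)
 28  1000111000→1 (1)
 29  0001110001→0 (1)
 30  0011100011→0 (1)
 31  0111000111→0 (1)
 32  1110001111→1 (1)
 33  1100011111→1 (1)
 34  1000111111→1 (1)
 35  0001111111→0 (1)
 36  0011111111→0 (1)
 37  0111111111→0 (1)
 38  1111111111→1 (0)
 39  1111111110→1 (0)
 40  1111111100→1 (0)
 41  1111111000→1 (0)
 42  1111110000→1 (0)
 43  1111100000→1 (0)
 44  1111000000→1 (0)
 45  1110000000→1 (1)
 46  1100000001→1 (1)
 47  1000000011→1 (1)
 48  0000000111→0 (0)
 49  0000001110→0 (0)
 50  0000011100→0 (0)
 51  0000111000→0 (0)
 52  0001110000→0 (1)
 53  0011100001→0 (1)
 54  0111000011→0 (1)
 55  1110000111→1 (1)
 56  1100001111→1 (1)
 57  1000011111→1 (1)
 58  0000111111→0 (0)
 59  0001111110→0 (1)
 60  0011111101→0 (1)
 61  0111111011→0 (1)
 62  1111110111→1 (0)
 63  1111101110→1 (0)
 64  1111011100→1 (0)
 65  1110111000→1 (1)
 66  1101110001→1 (0)
 67  1011100010→1 (0)
 68  0111000100→0 (1)
 69  1110001001→1 (1)
 70  1100010011→1 (1)
 71  1000100111→1 (1)
 72  0001001111→0 (1)
 73  0010011111→0 (0)
 74  0100111110→0 (0)
 75  1001111100→1 (0)
 76  0011111000→0 (1)
 77  0111110001→0 (1)
 78  1111100011→1 (0)
 79  1111000110→1 (0)
 80  1110001100→1 (1)
 81  1100011001→1 (1)
 82  1000110011→1 (1)
 83  0001100111→0 (1)
 84  0011001111→0 (1)
 85  0110011111→0 (0)
 86  1100111110→1 (1)
 87  1001111101→1 (0)
 88  0011111010→0 (1)
 89  0111110101→0 (1)
 90  1111101011→1 (0)
 91  1111010110→1 (0)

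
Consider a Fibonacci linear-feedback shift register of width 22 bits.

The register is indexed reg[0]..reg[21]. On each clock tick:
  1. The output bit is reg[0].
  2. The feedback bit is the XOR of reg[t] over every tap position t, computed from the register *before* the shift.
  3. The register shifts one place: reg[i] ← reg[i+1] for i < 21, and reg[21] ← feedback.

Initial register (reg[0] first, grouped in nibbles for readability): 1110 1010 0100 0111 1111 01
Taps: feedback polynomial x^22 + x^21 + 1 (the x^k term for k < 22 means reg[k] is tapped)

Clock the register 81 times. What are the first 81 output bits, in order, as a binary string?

111010100100011111110101001100011110101010011000100001010011001110111100000110001

step | reg (before) | out | fb
   0 | 1110101001000111111101 | 1 | 0
   1 | 1101010010001111111010 | 1 | 1
   2 | 1010100100011111110101 | 1 | 0
   3 | 0101001000111111101010 | 0 | 0
   4 | 1010010001111111010100 | 1 | 1
   5 | 0100100011111110101001 | 0 | 1
   6 | 1001000111111101010011 | 1 | 0
   7 | 0010001111111010100110 | 0 | 0
   8 | 0100011111110101001100 | 0 | 0
   9 | 1000111111101010011000 | 1 | 1
  10 | 0001111111010100110001 | 0 | 1
  11 | 0011111110101001100011 | 0 | 1
  12 | 0111111101010011000111 | 0 | 1
  13 | 1111111010100110001111 | 1 | 0
  14 | 1111110101001100011110 | 1 | 1
  15 | 1111101010011000111101 | 1 | 0
  16 | 1111010100110001111010 | 1 | 1
  17 | 1110101001100011110101 | 1 | 0
  18 | 1101010011000111101010 | 1 | 1
  19 | 1010100110001111010101 | 1 | 0
  20 | 0101001100011110101010 | 0 | 0
  21 | 1010011000111101010100 | 1 | 1
  22 | 0100110001111010101001 | 0 | 1
  23 | 1001100011110101010011 | 1 | 0
  24 | 0011000111101010100110 | 0 | 0
  25 | 0110001111010101001100 | 0 | 0
  26 | 1100011110101010011000 | 1 | 1
  27 | 1000111101010100110001 | 1 | 0
  28 | 0001111010101001100010 | 0 | 0
  29 | 0011110101010011000100 | 0 | 0
  30 | 0111101010100110001000 | 0 | 0
  31 | 1111010101001100010000 | 1 | 1
  32 | 1110101010011000100001 | 1 | 0
  33 | 1101010100110001000010 | 1 | 1
  34 | 1010101001100010000101 | 1 | 0
  35 | 0101010011000100001010 | 0 | 0
  36 | 1010100110001000010100 | 1 | 1
  37 | 0101001100010000101001 | 0 | 1
  38 | 1010011000100001010011 | 1 | 0
  39 | 0100110001000010100110 | 0 | 0
  40 | 1001100010000101001100 | 1 | 1
  41 | 0011000100001010011001 | 0 | 1
  42 | 0110001000010100110011 | 0 | 1
  43 | 1100010000101001100111 | 1 | 0
  44 | 1000100001010011001110 | 1 | 1
  45 | 0001000010100110011101 | 0 | 1
  46 | 0010000101001100111011 | 0 | 1
  47 | 0100001010011001110111 | 0 | 1
  48 | 1000010100110011101111 | 1 | 0
  49 | 0000101001100111011110 | 0 | 0
  50 | 0001010011001110111100 | 0 | 0
  51 | 0010100110011101111000 | 0 | 0
  52 | 0101001100111011110000 | 0 | 0
  53 | 1010011001110111100000 | 1 | 1
  54 | 0100110011101111000001 | 0 | 1
  55 | 1001100111011110000011 | 1 | 0
  56 | 0011001110111100000110 | 0 | 0
  57 | 0110011101111000001100 | 0 | 0
  58 | 1100111011110000011000 | 1 | 1
  59 | 1001110111100000110001 | 1 | 0
  60 | 0011101111000001100010 | 0 | 0
  61 | 0111011110000011000100 | 0 | 0
  62 | 1110111100000110001000 | 1 | 1
  63 | 1101111000001100010001 | 1 | 0
  64 | 1011110000011000100010 | 1 | 1
  65 | 0111100000110001000101 | 0 | 1
  66 | 1111000001100010001011 | 1 | 0
  67 | 1110000011000100010110 | 1 | 1
  68 | 1100000110001000101101 | 1 | 0
  69 | 1000001100010001011010 | 1 | 1
  70 | 0000011000100010110101 | 0 | 1
  71 | 0000110001000101101011 | 0 | 1
  72 | 0001100010001011010111 | 0 | 1
  73 | 0011000100010110101111 | 0 | 1
  74 | 0110001000101101011111 | 0 | 1
  75 | 1100010001011010111111 | 1 | 0
  76 | 1000100010110101111110 | 1 | 1
  77 | 0001000101101011111101 | 0 | 1
  78 | 0010001011010111111011 | 0 | 1
  79 | 0100010110101111110111 | 0 | 1
  80 | 1000101101011111101111 | 1 | 0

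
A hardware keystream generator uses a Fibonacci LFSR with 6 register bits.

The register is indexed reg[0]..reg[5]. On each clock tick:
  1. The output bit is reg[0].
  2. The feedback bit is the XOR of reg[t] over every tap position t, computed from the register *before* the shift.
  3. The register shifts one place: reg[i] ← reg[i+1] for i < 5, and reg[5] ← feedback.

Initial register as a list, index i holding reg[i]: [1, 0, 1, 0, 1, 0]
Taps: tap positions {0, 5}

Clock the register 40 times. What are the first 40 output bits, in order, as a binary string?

k : reg_k → out_k, fb_k
0: 101010 → 1, fb=1
1: 010101 → 0, fb=1
2: 101011 → 1, fb=0
3: 010110 → 0, fb=0
4: 101100 → 1, fb=1
5: 011001 → 0, fb=1
6: 110011 → 1, fb=0
7: 100110 → 1, fb=1
8: 001101 → 0, fb=1
9: 011011 → 0, fb=1
10: 110111 → 1, fb=0
11: 101110 → 1, fb=1
12: 011101 → 0, fb=1
13: 111011 → 1, fb=0
14: 110110 → 1, fb=1
15: 101101 → 1, fb=0
16: 011010 → 0, fb=0
17: 110100 → 1, fb=1
18: 101001 → 1, fb=0
19: 010010 → 0, fb=0
20: 100100 → 1, fb=1
21: 001001 → 0, fb=1
22: 010011 → 0, fb=1
23: 100111 → 1, fb=0
24: 001110 → 0, fb=0
25: 011100 → 0, fb=0
26: 111000 → 1, fb=1
27: 110001 → 1, fb=0
28: 100010 → 1, fb=1
29: 000101 → 0, fb=1
30: 001011 → 0, fb=1
31: 010111 → 0, fb=1
32: 101111 → 1, fb=0
33: 011110 → 0, fb=0
34: 111100 → 1, fb=1
35: 111001 → 1, fb=0
36: 110010 → 1, fb=1
37: 100101 → 1, fb=0
38: 001010 → 0, fb=0
39: 010100 → 0, fb=0

1010101100110111011010010011100010111100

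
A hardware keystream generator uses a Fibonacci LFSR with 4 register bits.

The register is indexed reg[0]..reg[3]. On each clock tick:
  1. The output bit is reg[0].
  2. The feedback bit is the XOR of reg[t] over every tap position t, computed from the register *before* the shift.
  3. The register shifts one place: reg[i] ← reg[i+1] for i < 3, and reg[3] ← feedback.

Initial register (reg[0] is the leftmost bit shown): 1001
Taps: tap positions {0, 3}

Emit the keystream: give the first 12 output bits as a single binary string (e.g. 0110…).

tick  register→output (feedback)
  0  1001→1 (0)
  1  0010→0 (0)
  2  0100→0 (0)
  3  1000→1 (1)
  4  0001→0 (1)
  5  0011→0 (1)
  6  0111→0 (1)
  7  1111→1 (0)
  8  1110→1 (1)
  9  1101→1 (0)
 10  1010→1 (1)
 11  0101→0 (1)

100100011110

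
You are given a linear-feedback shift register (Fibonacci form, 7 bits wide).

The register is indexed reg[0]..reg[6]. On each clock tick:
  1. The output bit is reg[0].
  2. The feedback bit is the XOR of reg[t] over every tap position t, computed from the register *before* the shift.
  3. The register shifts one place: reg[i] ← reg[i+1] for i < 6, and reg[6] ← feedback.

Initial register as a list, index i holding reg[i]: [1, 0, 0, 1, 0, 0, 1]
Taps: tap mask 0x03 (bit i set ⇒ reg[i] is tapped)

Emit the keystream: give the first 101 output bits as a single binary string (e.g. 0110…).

10010011011010110111101100011010010111011100110010101011111110000001000001100001010001111001000101100

step | reg (before) | out | fb
   0 | 1001001 | 1 | 1
   1 | 0010011 | 0 | 0
   2 | 0100110 | 0 | 1
   3 | 1001101 | 1 | 1
   4 | 0011011 | 0 | 0
   5 | 0110110 | 0 | 1
   6 | 1101101 | 1 | 0
   7 | 1011010 | 1 | 1
   8 | 0110101 | 0 | 1
   9 | 1101011 | 1 | 0
  10 | 1010110 | 1 | 1
  11 | 0101101 | 0 | 1
  12 | 1011011 | 1 | 1
  13 | 0110111 | 0 | 1
  14 | 1101111 | 1 | 0
  15 | 1011110 | 1 | 1
  16 | 0111101 | 0 | 1
  17 | 1111011 | 1 | 0
  18 | 1110110 | 1 | 0
  19 | 1101100 | 1 | 0
  20 | 1011000 | 1 | 1
  21 | 0110001 | 0 | 1
  22 | 1100011 | 1 | 0
  23 | 1000110 | 1 | 1
  24 | 0001101 | 0 | 0
  25 | 0011010 | 0 | 0
  26 | 0110100 | 0 | 1
  27 | 1101001 | 1 | 0
  28 | 1010010 | 1 | 1
  29 | 0100101 | 0 | 1
  30 | 1001011 | 1 | 1
  31 | 0010111 | 0 | 0
  32 | 0101110 | 0 | 1
  33 | 1011101 | 1 | 1
  34 | 0111011 | 0 | 1
  35 | 1110111 | 1 | 0
  36 | 1101110 | 1 | 0
  37 | 1011100 | 1 | 1
  38 | 0111001 | 0 | 1
  39 | 1110011 | 1 | 0
  40 | 1100110 | 1 | 0
  41 | 1001100 | 1 | 1
  42 | 0011001 | 0 | 0
  43 | 0110010 | 0 | 1
  44 | 1100101 | 1 | 0
  45 | 1001010 | 1 | 1
  46 | 0010101 | 0 | 0
  47 | 0101010 | 0 | 1
  48 | 1010101 | 1 | 1
  49 | 0101011 | 0 | 1
  50 | 1010111 | 1 | 1
  51 | 0101111 | 0 | 1
  52 | 1011111 | 1 | 1
  53 | 0111111 | 0 | 1
  54 | 1111111 | 1 | 0
  55 | 1111110 | 1 | 0
  56 | 1111100 | 1 | 0
  57 | 1111000 | 1 | 0
  58 | 1110000 | 1 | 0
  59 | 1100000 | 1 | 0
  60 | 1000000 | 1 | 1
  61 | 0000001 | 0 | 0
  62 | 0000010 | 0 | 0
  63 | 0000100 | 0 | 0
  64 | 0001000 | 0 | 0
  65 | 0010000 | 0 | 0
  66 | 0100000 | 0 | 1
  67 | 1000001 | 1 | 1
  68 | 0000011 | 0 | 0
  69 | 0000110 | 0 | 0
  70 | 0001100 | 0 | 0
  71 | 0011000 | 0 | 0
  72 | 0110000 | 0 | 1
  73 | 1100001 | 1 | 0
  74 | 1000010 | 1 | 1
  75 | 0000101 | 0 | 0
  76 | 0001010 | 0 | 0
  77 | 0010100 | 0 | 0
  78 | 0101000 | 0 | 1
  79 | 1010001 | 1 | 1
  80 | 0100011 | 0 | 1
  81 | 1000111 | 1 | 1
  82 | 0001111 | 0 | 0
  83 | 0011110 | 0 | 0
  84 | 0111100 | 0 | 1
  85 | 1111001 | 1 | 0
  86 | 1110010 | 1 | 0
  87 | 1100100 | 1 | 0
  88 | 1001000 | 1 | 1
  89 | 0010001 | 0 | 0
  90 | 0100010 | 0 | 1
  91 | 1000101 | 1 | 1
  92 | 0001011 | 0 | 0
  93 | 0010110 | 0 | 0
  94 | 0101100 | 0 | 1
  95 | 1011001 | 1 | 1
  96 | 0110011 | 0 | 1
  97 | 1100111 | 1 | 0
  98 | 1001110 | 1 | 1
  99 | 0011101 | 0 | 0
 100 | 0111010 | 0 | 1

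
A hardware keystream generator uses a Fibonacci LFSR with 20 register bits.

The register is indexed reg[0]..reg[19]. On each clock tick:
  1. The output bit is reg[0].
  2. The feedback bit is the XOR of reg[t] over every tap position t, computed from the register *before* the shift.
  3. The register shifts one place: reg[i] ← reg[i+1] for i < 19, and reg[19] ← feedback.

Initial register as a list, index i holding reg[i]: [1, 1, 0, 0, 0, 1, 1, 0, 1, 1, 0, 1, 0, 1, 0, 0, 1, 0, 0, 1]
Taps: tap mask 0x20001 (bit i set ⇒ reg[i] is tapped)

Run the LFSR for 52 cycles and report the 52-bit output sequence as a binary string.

tick  register→output (feedback)
  0  11000110110101001001→1 (1)
  1  10001101101010010011→1 (1)
  2  00011011010100100111→0 (1)
  3  00110110101001001111→0 (1)
  4  01101101010010011111→0 (1)
  5  11011010100100111111→1 (0)
  6  10110101001001111110→1 (0)
  7  01101010010011111100→0 (1)
  8  11010100100111111001→1 (1)
  9  10101001001111110011→1 (1)
 10  01010010011111100111→0 (1)
 11  10100100111111001111→1 (0)
 12  01001001111110011110→0 (1)
 13  10010011111100111101→1 (0)
 14  00100111111001111010→0 (0)
 15  01001111110011110100→0 (1)
 16  10011111100111101001→1 (1)
 17  00111111001111010011→0 (0)
 18  01111110011110100110→0 (1)
 19  11111100111101001101→1 (0)
 20  11111001111010011010→1 (1)
 21  11110011110100110101→1 (0)
 22  11100111101001101010→1 (1)
 23  11001111010011010101→1 (0)
 24  10011110100110101010→1 (1)
 25  00111101001101010101→0 (1)
 26  01111010011010101011→0 (0)
 27  11110100110101010110→1 (0)
 28  11101001101010101100→1 (0)
 29  11010011010101011000→1 (1)
 30  10100110101010110001→1 (1)
 31  01001101010101100011→0 (0)
 32  10011010101011000110→1 (0)
 33  00110101010110001100→0 (1)
 34  01101010101100011001→0 (0)
 35  11010101011000110010→1 (1)
 36  10101010110001100101→1 (0)
 37  01010101100011001010→0 (0)
 38  10101011000110010100→1 (0)
 39  01010110001100101000→0 (0)
 40  10101100011001010000→1 (1)
 41  01011000110010100001→0 (0)
 42  10110001100101000010→1 (1)
 43  01100011001010000101→0 (1)
 44  11000110010100001011→1 (1)
 45  10001100101000010111→1 (0)
 46  00011001010000101110→0 (1)
 47  00110010100001011101→0 (1)
 48  01100101000010111011→0 (0)
 49  11001010000101110110→1 (0)
 50  10010100001011101100→1 (0)
 51  00101000010111011000→0 (0)

1100011011010100100111111001111010011010101011000110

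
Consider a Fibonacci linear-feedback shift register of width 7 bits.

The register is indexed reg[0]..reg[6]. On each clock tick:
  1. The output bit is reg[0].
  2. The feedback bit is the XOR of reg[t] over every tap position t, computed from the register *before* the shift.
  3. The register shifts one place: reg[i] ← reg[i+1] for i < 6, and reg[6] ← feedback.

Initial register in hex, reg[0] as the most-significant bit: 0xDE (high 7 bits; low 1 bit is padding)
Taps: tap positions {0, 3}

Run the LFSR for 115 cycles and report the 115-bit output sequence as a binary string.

1101111001011001001000000100010011000101110101101100000110011010100111001111011010000101010111110100101000110111000

tick  register→output (feedback)
  0  1101111→1 (0)
  1  1011110→1 (0)
  2  0111100→0 (1)
  3  1111001→1 (0)
  4  1110010→1 (1)
  5  1100101→1 (1)
  6  1001011→1 (0)
  7  0010110→0 (0)
  8  0101100→0 (1)
  9  1011001→1 (0)
 10  0110010→0 (0)
 11  1100100→1 (1)
 12  1001001→1 (0)
 13  0010010→0 (0)
 14  0100100→0 (0)
 15  1001000→1 (0)
 16  0010000→0 (0)
 17  0100000→0 (0)
 18  1000000→1 (1)
 19  0000001→0 (0)
 20  0000010→0 (0)
 21  0000100→0 (0)
 22  0001000→0 (1)
 23  0010001→0 (0)
 24  0100010→0 (0)
 25  1000100→1 (1)
 26  0001001→0 (1)
 27  0010011→0 (0)
 28  0100110→0 (0)
 29  1001100→1 (0)
 30  0011000→0 (1)
 31  0110001→0 (0)
 32  1100010→1 (1)
 33  1000101→1 (1)
 34  0001011→0 (1)
 35  0010111→0 (0)
 36  0101110→0 (1)
 37  1011101→1 (0)
 38  0111010→0 (1)
 39  1110101→1 (1)
 40  1101011→1 (0)
 41  1010110→1 (1)
 42  0101101→0 (1)
 43  1011011→1 (0)
 44  0110110→0 (0)
 45  1101100→1 (0)
 46  1011000→1 (0)
 47  0110000→0 (0)
 48  1100000→1 (1)
 49  1000001→1 (1)
 50  0000011→0 (0)
 51  0000110→0 (0)
 52  0001100→0 (1)
 53  0011001→0 (1)
 54  0110011→0 (0)
 55  1100110→1 (1)
 56  1001101→1 (0)
 57  0011010→0 (1)
 58  0110101→0 (0)
 59  1101010→1 (0)
 60  1010100→1 (1)
 61  0101001→0 (1)
 62  1010011→1 (1)
 63  0100111→0 (0)
 64  1001110→1 (0)
 65  0011100→0 (1)
 66  0111001→0 (1)
 67  1110011→1 (1)
 68  1100111→1 (1)
 69  1001111→1 (0)
 70  0011110→0 (1)
 71  0111101→0 (1)
 72  1111011→1 (0)
 73  1110110→1 (1)
 74  1101101→1 (0)
 75  1011010→1 (0)
 76  0110100→0 (0)
 77  1101000→1 (0)
 78  1010000→1 (1)
 79  0100001→0 (0)
 80  1000010→1 (1)
 81  0000101→0 (0)
 82  0001010→0 (1)
 83  0010101→0 (0)
 84  0101010→0 (1)
 85  1010101→1 (1)
 86  0101011→0 (1)
 87  1010111→1 (1)
 88  0101111→0 (1)
 89  1011111→1 (0)
 90  0111110→0 (1)
 91  1111101→1 (0)
 92  1111010→1 (0)
 93  1110100→1 (1)
 94  1101001→1 (0)
 95  1010010→1 (1)
 96  0100101→0 (0)
 97  1001010→1 (0)
 98  0010100→0 (0)
 99  0101000→0 (1)
100  1010001→1 (1)
101  0100011→0 (0)
102  1000110→1 (1)
103  0001101→0 (1)
104  0011011→0 (1)
105  0110111→0 (0)
106  1101110→1 (0)
107  1011100→1 (0)
108  0111000→0 (1)
109  1110001→1 (1)
110  1100011→1 (1)
111  1000111→1 (1)
112  0001111→0 (1)
113  0011111→0 (1)
114  0111111→0 (1)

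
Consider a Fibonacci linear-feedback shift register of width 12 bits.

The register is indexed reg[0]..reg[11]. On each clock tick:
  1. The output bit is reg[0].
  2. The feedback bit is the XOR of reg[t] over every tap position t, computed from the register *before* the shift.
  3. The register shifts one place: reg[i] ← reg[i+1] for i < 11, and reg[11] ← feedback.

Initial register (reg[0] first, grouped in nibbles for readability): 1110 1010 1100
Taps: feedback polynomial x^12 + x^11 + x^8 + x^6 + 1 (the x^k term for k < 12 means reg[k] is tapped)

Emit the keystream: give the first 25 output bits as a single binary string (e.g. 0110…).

1110101011001110010111111

tick  register→output (feedback)
  0  111010101100→1 (1)
  1  110101011001→1 (1)
  2  101010110011→1 (1)
  3  010101100111→0 (0)
  4  101011001110→1 (0)
  5  010110011100→0 (1)
  6  101100111001→1 (0)
  7  011001110010→0 (1)
  8  110011100101→1 (1)
  9  100111001011→1 (1)
 10  001110010111→0 (1)
 11  011100101111→0 (1)
 12  111001011111→1 (1)
 13  110010111111→1 (0)
 14  100101111110→1 (1)
 15  001011111101→0 (1)
 16  010111111011→0 (1)
 17  101111110111→1 (1)
 18  011111101111→0 (1)
 19  111111011111→1 (1)
 20  111110111111→1 (0)
 21  111101111110→1 (1)
 22  111011111101→1 (0)
 23  110111111010→1 (1)
 24  101111110101→1 (1)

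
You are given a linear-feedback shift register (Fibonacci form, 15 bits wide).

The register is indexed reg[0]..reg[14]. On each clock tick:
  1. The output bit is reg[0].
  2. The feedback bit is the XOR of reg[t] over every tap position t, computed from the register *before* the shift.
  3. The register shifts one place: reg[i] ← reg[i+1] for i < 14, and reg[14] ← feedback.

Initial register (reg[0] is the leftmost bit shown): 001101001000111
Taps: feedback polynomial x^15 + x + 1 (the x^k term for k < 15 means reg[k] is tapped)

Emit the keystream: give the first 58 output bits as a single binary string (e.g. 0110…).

step | reg (before) | out | fb
   0 | 001101001000111 | 0 | 0
   1 | 011010010001110 | 0 | 1
   2 | 110100100011101 | 1 | 0
   3 | 101001000111010 | 1 | 1
   4 | 010010001110101 | 0 | 1
   5 | 100100011101011 | 1 | 1
   6 | 001000111010111 | 0 | 0
   7 | 010001110101110 | 0 | 1
   8 | 100011101011101 | 1 | 1
   9 | 000111010111011 | 0 | 0
  10 | 001110101110110 | 0 | 0
  11 | 011101011101100 | 0 | 1
  12 | 111010111011001 | 1 | 0
  13 | 110101110110010 | 1 | 0
  14 | 101011101100100 | 1 | 1
  15 | 010111011001001 | 0 | 1
  16 | 101110110010011 | 1 | 1
  17 | 011101100100111 | 0 | 1
  18 | 111011001001111 | 1 | 0
  19 | 110110010011110 | 1 | 0
  20 | 101100100111100 | 1 | 1
  21 | 011001001111001 | 0 | 1
  22 | 110010011110011 | 1 | 0
  23 | 100100111100110 | 1 | 1
  24 | 001001111001101 | 0 | 0
  25 | 010011110011010 | 0 | 1
  26 | 100111100110101 | 1 | 1
  27 | 001111001101011 | 0 | 0
  28 | 011110011010110 | 0 | 1
  29 | 111100110101101 | 1 | 0
  30 | 111001101011010 | 1 | 0
  31 | 110011010110100 | 1 | 0
  32 | 100110101101000 | 1 | 1
  33 | 001101011010001 | 0 | 0
  34 | 011010110100010 | 0 | 1
  35 | 110101101000101 | 1 | 0
  36 | 101011010001010 | 1 | 1
  37 | 010110100010101 | 0 | 1
  38 | 101101000101011 | 1 | 1
  39 | 011010001010111 | 0 | 1
  40 | 110100010101111 | 1 | 0
  41 | 101000101011110 | 1 | 1
  42 | 010001010111101 | 0 | 1
  43 | 100010101111011 | 1 | 1
  44 | 000101011110111 | 0 | 0
  45 | 001010111101110 | 0 | 0
  46 | 010101111011100 | 0 | 1
  47 | 101011110111001 | 1 | 1
  48 | 010111101110011 | 0 | 1
  49 | 101111011100111 | 1 | 1
  50 | 011110111001111 | 0 | 1
  51 | 111101110011111 | 1 | 0
  52 | 111011100111110 | 1 | 0
  53 | 110111001111100 | 1 | 0
  54 | 101110011111000 | 1 | 1
  55 | 011100111110001 | 0 | 1
  56 | 111001111100011 | 1 | 0
  57 | 110011111000110 | 1 | 0

0011010010001110101110110010011110011010110100010101111011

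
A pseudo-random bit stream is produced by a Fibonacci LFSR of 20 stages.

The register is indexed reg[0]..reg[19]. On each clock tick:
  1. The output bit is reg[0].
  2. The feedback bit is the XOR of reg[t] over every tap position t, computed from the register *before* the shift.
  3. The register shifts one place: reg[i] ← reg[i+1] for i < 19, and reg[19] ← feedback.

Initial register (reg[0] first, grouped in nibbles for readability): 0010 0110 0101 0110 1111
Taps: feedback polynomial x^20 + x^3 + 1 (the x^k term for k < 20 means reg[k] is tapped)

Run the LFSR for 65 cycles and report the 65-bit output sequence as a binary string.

00100110010101101111000101001110000101111011001111101010101000101

k : reg_k → out_k, fb_k
0: 00100110010101101111 → 0, fb=0
1: 01001100101011011110 → 0, fb=0
2: 10011001010110111100 → 1, fb=0
3: 00110010101101111000 → 0, fb=1
4: 01100101011011110001 → 0, fb=0
5: 11001010110111100010 → 1, fb=1
6: 10010101101111000101 → 1, fb=0
7: 00101011011110001010 → 0, fb=0
8: 01010110111100010100 → 0, fb=1
9: 10101101111000101001 → 1, fb=1
10: 01011011110001010011 → 0, fb=1
11: 10110111100010100111 → 1, fb=0
12: 01101111000101001110 → 0, fb=0
13: 11011110001010011100 → 1, fb=0
14: 10111100010100111000 → 1, fb=0
15: 01111000101001110000 → 0, fb=1
16: 11110001010011100001 → 1, fb=0
17: 11100010100111000010 → 1, fb=1
18: 11000101001110000101 → 1, fb=1
19: 10001010011100001011 → 1, fb=1
20: 00010100111000010111 → 0, fb=1
21: 00101001110000101111 → 0, fb=0
22: 01010011100001011110 → 0, fb=1
23: 10100111000010111101 → 1, fb=1
24: 01001110000101111011 → 0, fb=0
25: 10011100001011110110 → 1, fb=0
26: 00111000010111101100 → 0, fb=1
27: 01110000101111011001 → 0, fb=1
28: 11100001011110110011 → 1, fb=1
29: 11000010111101100111 → 1, fb=1
30: 10000101111011001111 → 1, fb=1
31: 00001011110110011111 → 0, fb=0
32: 00010111101100111110 → 0, fb=1
33: 00101111011001111101 → 0, fb=0
34: 01011110110011111010 → 0, fb=1
35: 10111101100111110101 → 1, fb=0
36: 01111011001111101010 → 0, fb=1
37: 11110110011111010101 → 1, fb=0
38: 11101100111110101010 → 1, fb=1
39: 11011001111101010101 → 1, fb=0
40: 10110011111010101010 → 1, fb=0
41: 01100111110101010100 → 0, fb=0
42: 11001111101010101000 → 1, fb=1
43: 10011111010101010001 → 1, fb=0
44: 00111110101010100010 → 0, fb=1
45: 01111101010101000101 → 0, fb=1
46: 11111010101010001011 → 1, fb=0
47: 11110101010100010110 → 1, fb=0
48: 11101010101000101100 → 1, fb=1
49: 11010101010001011001 → 1, fb=0
50: 10101010100010110010 → 1, fb=1
51: 01010101000101100101 → 0, fb=1
52: 10101010001011001011 → 1, fb=1
53: 01010100010110010111 → 0, fb=1
54: 10101000101100101111 → 1, fb=1
55: 01010001011001011111 → 0, fb=1
56: 10100010110010111111 → 1, fb=1
57: 01000101100101111111 → 0, fb=0
58: 10001011001011111110 → 1, fb=1
59: 00010110010111111101 → 0, fb=1
60: 00101100101111111011 → 0, fb=0
61: 01011001011111110110 → 0, fb=1
62: 10110010111111101101 → 1, fb=0
63: 01100101111111011010 → 0, fb=0
64: 11001011111110110100 → 1, fb=1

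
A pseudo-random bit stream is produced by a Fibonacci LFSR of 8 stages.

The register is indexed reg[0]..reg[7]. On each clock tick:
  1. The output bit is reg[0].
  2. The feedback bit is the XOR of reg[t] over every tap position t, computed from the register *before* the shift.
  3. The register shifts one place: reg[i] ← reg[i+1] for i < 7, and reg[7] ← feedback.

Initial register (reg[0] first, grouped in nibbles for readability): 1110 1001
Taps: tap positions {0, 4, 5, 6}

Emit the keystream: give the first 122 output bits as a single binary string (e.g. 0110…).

k : reg_k → out_k, fb_k
0: 11101001 → 1, fb=0
1: 11010010 → 1, fb=0
2: 10100100 → 1, fb=0
3: 01001000 → 0, fb=1
4: 10010001 → 1, fb=1
5: 00100011 → 0, fb=1
6: 01000111 → 0, fb=0
7: 10001110 → 1, fb=0
8: 00011100 → 0, fb=0
9: 00111000 → 0, fb=1
10: 01110001 → 0, fb=0
11: 11100010 → 1, fb=0
12: 11000100 → 1, fb=0
13: 10001000 → 1, fb=0
14: 00010000 → 0, fb=0
15: 00100000 → 0, fb=0
16: 01000000 → 0, fb=0
17: 10000000 → 1, fb=1
18: 00000001 → 0, fb=0
19: 00000010 → 0, fb=1
20: 00000101 → 0, fb=1
21: 00001011 → 0, fb=0
22: 00010110 → 0, fb=0
23: 00101100 → 0, fb=0
24: 01011000 → 0, fb=1
25: 10110001 → 1, fb=1
26: 01100011 → 0, fb=1
27: 11000111 → 1, fb=1
28: 10001111 → 1, fb=0
29: 00011110 → 0, fb=1
30: 00111101 → 0, fb=0
31: 01111010 → 0, fb=0
32: 11110100 → 1, fb=0
33: 11101000 → 1, fb=0
34: 11010000 → 1, fb=1
35: 10100001 → 1, fb=1
36: 01000011 → 0, fb=1
37: 10000111 → 1, fb=1
38: 00001111 → 0, fb=1
39: 00011111 → 0, fb=1
40: 00111111 → 0, fb=1
41: 01111111 → 0, fb=1
42: 11111111 → 1, fb=0
43: 11111110 → 1, fb=0
44: 11111100 → 1, fb=1
45: 11111001 → 1, fb=0
46: 11110010 → 1, fb=0
47: 11100100 → 1, fb=0
48: 11001000 → 1, fb=0
49: 10010000 → 1, fb=1
50: 00100001 → 0, fb=0
51: 01000010 → 0, fb=1
52: 10000101 → 1, fb=0
53: 00001010 → 0, fb=0
54: 00010100 → 0, fb=1
55: 00101001 → 0, fb=1
56: 01010011 → 0, fb=1
57: 10100111 → 1, fb=1
58: 01001111 → 0, fb=1
59: 10011111 → 1, fb=0
60: 00111110 → 0, fb=1
61: 01111101 → 0, fb=0
62: 11111010 → 1, fb=1
63: 11110101 → 1, fb=0
64: 11101010 → 1, fb=1
65: 11010101 → 1, fb=0
66: 10101010 → 1, fb=1
67: 01010101 → 0, fb=1
68: 10101011 → 1, fb=1
69: 01010111 → 0, fb=0
70: 10101110 → 1, fb=0
71: 01011100 → 0, fb=0
72: 10111000 → 1, fb=0
73: 01110000 → 0, fb=0
74: 11100000 → 1, fb=1
75: 11000001 → 1, fb=1
76: 10000011 → 1, fb=0
77: 00000110 → 0, fb=0
78: 00001100 → 0, fb=0
79: 00011000 → 0, fb=1
80: 00110001 → 0, fb=0
81: 01100010 → 0, fb=1
82: 11000101 → 1, fb=0
83: 10001010 → 1, fb=1
84: 00010101 → 0, fb=1
85: 00101011 → 0, fb=0
86: 01010110 → 0, fb=0
87: 10101100 → 1, fb=1
88: 01011001 → 0, fb=1
89: 10110011 → 1, fb=0
90: 01100110 → 0, fb=0
91: 11001100 → 1, fb=1
92: 10011001 → 1, fb=0
93: 00110010 → 0, fb=1
94: 01100101 → 0, fb=1
95: 11001011 → 1, fb=1
96: 10010111 → 1, fb=1
97: 00101111 → 0, fb=1
98: 01011111 → 0, fb=1
99: 10111111 → 1, fb=0
100: 01111110 → 0, fb=1
101: 11111101 → 1, fb=1
102: 11111011 → 1, fb=1
103: 11110111 → 1, fb=1
104: 11101111 → 1, fb=0
105: 11011110 → 1, fb=0
106: 10111100 → 1, fb=1
107: 01111001 → 0, fb=1
108: 11110011 → 1, fb=0
109: 11100110 → 1, fb=1
110: 11001101 → 1, fb=1
111: 10011011 → 1, fb=1
112: 00110111 → 0, fb=0
113: 01101110 → 0, fb=1
114: 11011101 → 1, fb=1
115: 10111011 → 1, fb=1
116: 01110111 → 0, fb=0
117: 11101110 → 1, fb=0
118: 11011100 → 1, fb=1
119: 10111001 → 1, fb=0
120: 01110010 → 0, fb=1
121: 11100101 → 1, fb=0

11101001000111000100000001011000111101000011111111001000010100111110101010111000001100010101100110010111111011110011011101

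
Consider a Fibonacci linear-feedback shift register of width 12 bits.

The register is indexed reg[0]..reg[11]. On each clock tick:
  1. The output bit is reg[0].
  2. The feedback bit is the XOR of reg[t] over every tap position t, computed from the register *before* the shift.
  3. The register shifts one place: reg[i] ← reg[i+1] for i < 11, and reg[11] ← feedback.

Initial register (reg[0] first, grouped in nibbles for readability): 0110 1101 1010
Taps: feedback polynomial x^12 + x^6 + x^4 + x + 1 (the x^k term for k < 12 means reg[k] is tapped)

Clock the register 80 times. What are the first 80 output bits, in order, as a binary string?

01101101101000000100111101111111100110011111010010000111010000101101010111110101

step | reg (before) | out | fb
   0 | 011011011010 | 0 | 0
   1 | 110110110100 | 1 | 0
   2 | 101101101000 | 1 | 0
   3 | 011011010000 | 0 | 0
   4 | 110110100000 | 1 | 0
   5 | 101101000000 | 1 | 1
   6 | 011010000001 | 0 | 0
   7 | 110100000010 | 1 | 0
   8 | 101000000100 | 1 | 1
   9 | 010000001001 | 0 | 1
  10 | 100000010011 | 1 | 1
  11 | 000000100111 | 0 | 1
  12 | 000001001111 | 0 | 0
  13 | 000010011110 | 0 | 1
  14 | 000100111101 | 0 | 1
  15 | 001001111011 | 0 | 1
  16 | 010011110111 | 0 | 1
  17 | 100111101111 | 1 | 1
  18 | 001111011111 | 0 | 1
  19 | 011110111111 | 0 | 1
  20 | 111101111111 | 1 | 1
  21 | 111011111111 | 1 | 0
  22 | 110111111110 | 1 | 0
  23 | 101111111100 | 1 | 1
  24 | 011111111001 | 0 | 1
  25 | 111111110011 | 1 | 0
  26 | 111111100110 | 1 | 0
  27 | 111111001100 | 1 | 1
  28 | 111110011001 | 1 | 1
  29 | 111100110011 | 1 | 1
  30 | 111001100111 | 1 | 1
  31 | 110011001111 | 1 | 1
  32 | 100110011111 | 1 | 0
  33 | 001100111110 | 0 | 1
  34 | 011001111101 | 0 | 0
  35 | 110011111010 | 1 | 0
  36 | 100111110100 | 1 | 1
  37 | 001111101001 | 0 | 0
  38 | 011111010010 | 0 | 0
  39 | 111110100100 | 1 | 0
  40 | 111101001000 | 1 | 0
  41 | 111010010000 | 1 | 1
  42 | 110100100001 | 1 | 1
  43 | 101001000011 | 1 | 1
  44 | 010010000111 | 0 | 0
  45 | 100100001110 | 1 | 1
  46 | 001000011101 | 0 | 0
  47 | 010000111010 | 0 | 0
  48 | 100001110100 | 1 | 0
  49 | 000011101000 | 0 | 0
  50 | 000111010000 | 0 | 1
  51 | 001110100001 | 0 | 0
  52 | 011101000010 | 0 | 1
  53 | 111010000101 | 1 | 1
  54 | 110100001011 | 1 | 0
  55 | 101000010110 | 1 | 1
  56 | 010000101101 | 0 | 0
  57 | 100001011010 | 1 | 1
  58 | 000010110101 | 0 | 0
  59 | 000101101010 | 0 | 1
  60 | 001011010101 | 0 | 1
  61 | 010110101011 | 0 | 1
  62 | 101101010111 | 1 | 1
  63 | 011010101111 | 0 | 1
  64 | 110101011111 | 1 | 0
  65 | 101010111110 | 1 | 1
  66 | 010101111101 | 0 | 0
  67 | 101011111010 | 1 | 1
  68 | 010111110101 | 0 | 1
  69 | 101111101011 | 1 | 1
  70 | 011111010111 | 0 | 0
  71 | 111110101110 | 1 | 0
  72 | 111101011100 | 1 | 0
  73 | 111010111000 | 1 | 0
  74 | 110101110000 | 1 | 1
  75 | 101011100001 | 1 | 1
  76 | 010111000011 | 0 | 0
  77 | 101110000110 | 1 | 0
  78 | 011100001100 | 0 | 1
  79 | 111000011001 | 1 | 0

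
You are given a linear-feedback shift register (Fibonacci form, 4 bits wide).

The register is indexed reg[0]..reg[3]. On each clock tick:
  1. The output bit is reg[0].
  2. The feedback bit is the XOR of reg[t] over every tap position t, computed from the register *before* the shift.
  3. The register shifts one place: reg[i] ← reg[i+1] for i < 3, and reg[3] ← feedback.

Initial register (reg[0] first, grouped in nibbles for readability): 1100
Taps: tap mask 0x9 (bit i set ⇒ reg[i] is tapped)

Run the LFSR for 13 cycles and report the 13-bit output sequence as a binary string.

1100100011110

step | reg (before) | out | fb
   0 | 1100 | 1 | 1
   1 | 1001 | 1 | 0
   2 | 0010 | 0 | 0
   3 | 0100 | 0 | 0
   4 | 1000 | 1 | 1
   5 | 0001 | 0 | 1
   6 | 0011 | 0 | 1
   7 | 0111 | 0 | 1
   8 | 1111 | 1 | 0
   9 | 1110 | 1 | 1
  10 | 1101 | 1 | 0
  11 | 1010 | 1 | 1
  12 | 0101 | 0 | 1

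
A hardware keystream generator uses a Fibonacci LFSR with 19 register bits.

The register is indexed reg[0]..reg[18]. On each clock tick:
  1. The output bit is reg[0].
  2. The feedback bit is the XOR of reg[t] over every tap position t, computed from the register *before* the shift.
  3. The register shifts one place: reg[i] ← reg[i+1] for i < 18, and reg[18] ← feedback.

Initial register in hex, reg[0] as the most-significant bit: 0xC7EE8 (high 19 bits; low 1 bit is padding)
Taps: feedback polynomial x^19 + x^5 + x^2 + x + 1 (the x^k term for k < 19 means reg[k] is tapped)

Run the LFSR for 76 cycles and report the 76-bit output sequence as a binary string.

step | reg (before) | out | fb
   0 | 1100011111101110100 | 1 | 1
   1 | 1000111111011101001 | 1 | 0
   2 | 0001111110111010010 | 0 | 1
   3 | 0011111101110100101 | 0 | 0
   4 | 0111111011101001010 | 0 | 1
   5 | 1111110111010010101 | 1 | 0
   6 | 1111101110100101010 | 1 | 1
   7 | 1111011101001010101 | 1 | 0
   8 | 1110111010010101010 | 1 | 0
   9 | 1101110100101010100 | 1 | 1
  10 | 1011101001010101001 | 1 | 0
  11 | 0111010010101010010 | 0 | 1
  12 | 1110100101010100101 | 1 | 1
  13 | 1101001010101001011 | 1 | 0
  14 | 1010010101010010110 | 1 | 1
  15 | 0100101010100101101 | 0 | 1
  16 | 1001010101001011011 | 1 | 0
  17 | 0010101010010110110 | 0 | 1
  18 | 0101010100101101101 | 0 | 0
  19 | 1010101001011011010 | 1 | 0
  20 | 0101010010110110100 | 0 | 0
  21 | 1010100101101101000 | 1 | 0
  22 | 0101001011011010000 | 0 | 1
  23 | 1010010110110100001 | 1 | 1
  24 | 0100101101101000011 | 0 | 1
  25 | 1001011011010000111 | 1 | 0
  26 | 0010110110100001110 | 0 | 0
  27 | 0101101101000011100 | 0 | 1
  28 | 1011011010000111001 | 1 | 1
  29 | 0110110100001110011 | 0 | 1
  30 | 1101101000011100111 | 1 | 0
  31 | 1011010000111001110 | 1 | 1
  32 | 0110100001110011101 | 0 | 0
  33 | 1101000011100111010 | 1 | 0
  34 | 1010000111001110100 | 1 | 0
  35 | 0100001110011101000 | 0 | 1
  36 | 1000011100111010001 | 1 | 0
  37 | 0000111001110100010 | 0 | 1
  38 | 0001110011101000101 | 0 | 1
  39 | 0011100111010001011 | 0 | 1
  40 | 0111001110100010111 | 0 | 0
  41 | 1110011101000101110 | 1 | 0
  42 | 1100111010001011100 | 1 | 1
  43 | 1001110100010111001 | 1 | 0
  44 | 0011101000101110010 | 0 | 1
  45 | 0111010001011100101 | 0 | 1
  46 | 1110100010111001011 | 1 | 1
  47 | 1101000101110010111 | 1 | 0
  48 | 1010001011100101110 | 1 | 0
  49 | 0100010111001011100 | 0 | 0
  50 | 1000101110010111000 | 1 | 1
  51 | 0001011100101110001 | 0 | 1
  52 | 0010111001011100011 | 0 | 0
  53 | 0101110010111000110 | 0 | 0
  54 | 1011100101110001100 | 1 | 0
  55 | 0111001011100011000 | 0 | 0
  56 | 1110010111000110000 | 1 | 0
  57 | 1100101110001100000 | 1 | 0
  58 | 1001011100011000000 | 1 | 0
  59 | 0010111000110000000 | 0 | 0
  60 | 0101110001100000000 | 0 | 0
  61 | 1011100011000000000 | 1 | 0
  62 | 0111000110000000000 | 0 | 0
  63 | 1110001100000000000 | 1 | 1
  64 | 1100011000000000001 | 1 | 1
  65 | 1000110000000000011 | 1 | 0
  66 | 0001100000000000110 | 0 | 0
  67 | 0011000000000001100 | 0 | 1
  68 | 0110000000000011001 | 0 | 0
  69 | 1100000000000110010 | 1 | 0
  70 | 1000000000001100100 | 1 | 1
  71 | 0000000000011001001 | 0 | 0
  72 | 0000000000110010010 | 0 | 0
  73 | 0000000001100100100 | 0 | 0
  74 | 0000000011001001000 | 0 | 0
  75 | 0000000110010010000 | 0 | 0

1100011111101110100101010100101101101000011100111010001011100101110001100000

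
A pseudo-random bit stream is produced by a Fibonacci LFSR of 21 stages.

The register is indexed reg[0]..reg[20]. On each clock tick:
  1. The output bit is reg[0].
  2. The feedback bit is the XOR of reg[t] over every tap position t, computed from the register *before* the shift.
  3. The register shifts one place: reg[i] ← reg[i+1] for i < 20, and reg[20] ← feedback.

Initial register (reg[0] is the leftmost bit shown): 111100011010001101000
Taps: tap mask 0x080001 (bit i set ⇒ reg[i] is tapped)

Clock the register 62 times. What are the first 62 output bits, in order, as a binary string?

11110001101000110100011000001110101101111100000001101110001100

k : reg_k → out_k, fb_k
0: 111100011010001101000 → 1, fb=1
1: 111000110100011010001 → 1, fb=1
2: 110001101000110100011 → 1, fb=0
3: 100011010001101000110 → 1, fb=0
4: 000110100011010001100 → 0, fb=0
5: 001101000110100011000 → 0, fb=0
6: 011010001101000110000 → 0, fb=0
7: 110100011010001100000 → 1, fb=1
8: 101000110100011000001 → 1, fb=1
9: 010001101000110000011 → 0, fb=1
10: 100011010001100000111 → 1, fb=0
11: 000110100011000001110 → 0, fb=1
12: 001101000110000011101 → 0, fb=0
13: 011010001100000111010 → 0, fb=1
14: 110100011000001110101 → 1, fb=1
15: 101000110000011101011 → 1, fb=0
16: 010001100000111010110 → 0, fb=1
17: 100011000001110101101 → 1, fb=1
18: 000110000011101011011 → 0, fb=1
19: 001100000111010110111 → 0, fb=1
20: 011000001110101101111 → 0, fb=1
21: 110000011101011011111 → 1, fb=0
22: 100000111010110111110 → 1, fb=0
23: 000001110101101111100 → 0, fb=0
24: 000011101011011111000 → 0, fb=0
25: 000111010110111110000 → 0, fb=0
26: 001110101101111100000 → 0, fb=0
27: 011101011011111000000 → 0, fb=0
28: 111010110111110000000 → 1, fb=1
29: 110101101111100000001 → 1, fb=1
30: 101011011111000000011 → 1, fb=0
31: 010110111110000000110 → 0, fb=1
32: 101101111100000001101 → 1, fb=1
33: 011011111000000011011 → 0, fb=1
34: 110111110000000110111 → 1, fb=0
35: 101111100000001101110 → 1, fb=0
36: 011111000000011011100 → 0, fb=0
37: 111110000000110111000 → 1, fb=1
38: 111100000001101110001 → 1, fb=1
39: 111000000011011100011 → 1, fb=0
40: 110000000110111000110 → 1, fb=0
41: 100000001101110001100 → 1, fb=1
42: 000000011011100011001 → 0, fb=0
43: 000000110111000110010 → 0, fb=1
44: 000001101110001100101 → 0, fb=0
45: 000011011100011001010 → 0, fb=1
46: 000110111000110010101 → 0, fb=0
47: 001101110001100101010 → 0, fb=1
48: 011011100011001010101 → 0, fb=0
49: 110111000110010101010 → 1, fb=0
50: 101110001100101010100 → 1, fb=1
51: 011100011001010101001 → 0, fb=0
52: 111000110010101010010 → 1, fb=0
53: 110001100101010100100 → 1, fb=1
54: 100011001010101001001 → 1, fb=1
55: 000110010101010010011 → 0, fb=1
56: 001100101010100100111 → 0, fb=1
57: 011001010101001001111 → 0, fb=1
58: 110010101010010011111 → 1, fb=0
59: 100101010100100111110 → 1, fb=0
60: 001010101001001111100 → 0, fb=0
61: 010101010010011111000 → 0, fb=0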